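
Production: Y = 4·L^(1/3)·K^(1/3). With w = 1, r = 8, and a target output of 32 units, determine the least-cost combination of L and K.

L* = 64, K* = 8

Cost minimization requires the marginal rate of technical substitution to equal the input-price ratio: MP_L/MP_K = w/r.
Here MP_L/MP_K = (1/3)·(K/L)/(1/3) = (K/L). Setting this equal to 1/8 = 0.125 gives K = 0.125L.
Substituting into Y = 32: 4·L^(1/3)·(0.125L)^(1/3) = 32.
Solving, L = 64 and K = 8.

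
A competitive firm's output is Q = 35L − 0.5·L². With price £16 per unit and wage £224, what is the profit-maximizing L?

L* = 21

The marginal product of L is MP_L = 35 − L.
A price-taking firm hires until the value of the marginal product equals the wage: P·MP_L = w, so 16·(35 − L) = 224.
Then 35 − L = 14, giving L = 21.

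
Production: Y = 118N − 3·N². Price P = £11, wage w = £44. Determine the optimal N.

N* = 19

The marginal product of N is MP_N = 118 − 6N.
A price-taking firm hires until the value of the marginal product equals the wage: P·MP_N = w, so 11·(118 − 6N) = 44.
Then 118 − 6N = 4, giving N = 19.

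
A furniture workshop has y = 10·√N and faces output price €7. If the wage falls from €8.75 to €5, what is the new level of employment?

N* = 49

From P·MP_N = w with MP_N = 5·N^(-1/2), the labor demand is N(w) = (35/w)^(2).
At w = 8.75: N = 16. At w = 5: N = 49.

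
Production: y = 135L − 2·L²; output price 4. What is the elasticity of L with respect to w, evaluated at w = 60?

ε = -0.125

From P·MP_L = w with MP_L = 135 − 4L, labor demand is L(w) = (135 − w/4)/4.
dL/dw = −1/(16) = -0.0625.
At w = 60, L = 30, so ε = (dL/dw)·(w/L) = (-0.0625)·(60/30) = -0.125.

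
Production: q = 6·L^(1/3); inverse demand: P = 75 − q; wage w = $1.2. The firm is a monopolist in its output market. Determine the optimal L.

Marginal revenue from the inverse demand is MR = 75 − 2q.
The marginal product is MP_L = 2·L^(-2/3).
A monopolist hires until marginal revenue product equals the wage: MR·MP_L = w.
At L, q = 6·L^(1/3). Substituting and solving: (75 − 12·L^(1/3))·2·L^(-2/3) = 1.2 gives L = 125.

L* = 125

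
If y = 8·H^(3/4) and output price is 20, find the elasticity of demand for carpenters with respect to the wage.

MP_H = (3/4)·8·H^(-1/4), so P·MP_H = w gives 120·H^(-1/4) = w.
Solving, H(w) = (120/w)^(4). This is a constant-elasticity form: H ∝ w^(−4), so ε = −4.

ε = -4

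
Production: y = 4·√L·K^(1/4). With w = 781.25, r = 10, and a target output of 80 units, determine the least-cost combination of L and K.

L* = 16, K* = 625

Cost minimization requires the marginal rate of technical substitution to equal the input-price ratio: MP_L/MP_K = w/r.
Here MP_L/MP_K = (1/2)·(K/L)/(1/4) = 2·(K/L). Setting this equal to 781.25/10 = 78.125 gives K = 39.0625L.
Substituting into y = 80: 4·L^(1/2)·(39.0625L)^(1/4) = 80.
Solving, L = 16 and K = 625.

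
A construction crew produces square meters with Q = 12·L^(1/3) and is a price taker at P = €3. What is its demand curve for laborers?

L(w) = (12/w)^(3/2)

MP_L = (1/3)·12·L^(-2/3) = 4·L^(-2/3).
Setting P·MP_L = w: 12·L^(-2/3) = w.
Solving for L: L^(-2/3) = w/12, so L = (12/w)^(3/2).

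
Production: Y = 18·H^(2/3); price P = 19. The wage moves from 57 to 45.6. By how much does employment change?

ΔH = 61

From P·MP_H = w with MP_H = 12·H^(-1/3), the labor demand is H(w) = (228/w)^(3).
At w = 57: H = 64. At w = 45.6: H = 125.
ΔH = 125 − 64 = 61.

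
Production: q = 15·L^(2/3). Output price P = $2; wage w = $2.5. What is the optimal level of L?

L* = 512

MP_L = (2/3)·15·L^(-1/3) = 10·L^(-1/3).
Profit maximization for a price taker requires P·MP_L = w: 2·10·L^(-1/3) = 2.5.
So L^(-1/3) = 0.125, which gives L = 512.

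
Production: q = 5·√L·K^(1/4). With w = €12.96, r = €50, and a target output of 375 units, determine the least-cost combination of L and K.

Cost minimization requires the marginal rate of technical substitution to equal the input-price ratio: MP_L/MP_K = w/r.
Here MP_L/MP_K = (1/2)·(K/L)/(1/4) = 2·(K/L). Setting this equal to 12.96/50 = 0.2592 gives K = 0.1296L.
Substituting into q = 375: 5·L^(1/2)·(0.1296L)^(1/4) = 375.
Solving, L = 625 and K = 81.

L* = 625, K* = 81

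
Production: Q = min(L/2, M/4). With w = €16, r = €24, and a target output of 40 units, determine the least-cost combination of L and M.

L* = 80, M* = 160

With a fixed-proportions technology, the cost-minimizing bundle uses no slack in either input: L/2 = M/4 = Q.
So L = 2·40 = 80 and M = 4·40 = 160.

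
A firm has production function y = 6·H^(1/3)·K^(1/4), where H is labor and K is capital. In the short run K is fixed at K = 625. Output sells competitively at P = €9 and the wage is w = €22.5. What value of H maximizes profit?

With K = 625, MP_H = (1/3)·6·H^(-2/3)·625^(1/4) = 10·H^(-2/3).
Profit maximization for a price taker requires P·MP_H = w: 9·10·H^(-2/3) = 22.5.
So H^(-2/3) = 0.25, which gives H = 8.

H* = 8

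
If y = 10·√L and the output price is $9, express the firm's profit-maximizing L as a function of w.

MP_L = (1/2)·10·L^(-1/2) = 5·L^(-1/2).
Setting P·MP_L = w: 45·L^(-1/2) = w.
Solving for L: L^(-1/2) = w/45, so L = (45/w)^(2).

L(w) = 2025/w²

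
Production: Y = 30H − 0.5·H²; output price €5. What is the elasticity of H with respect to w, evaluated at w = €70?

ε = -0.875

From P·MP_H = w with MP_H = 30 − H, labor demand is H(w) = 30 − w/5.
dH/dw = −1/(5) = -0.2.
At w = 70, H = 16, so ε = (dH/dw)·(w/H) = (-0.2)·(70/16) = -0.875.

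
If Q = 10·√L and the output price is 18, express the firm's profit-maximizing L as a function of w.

MP_L = (1/2)·10·L^(-1/2) = 5·L^(-1/2).
Setting P·MP_L = w: 90·L^(-1/2) = w.
Solving for L: L^(-1/2) = w/90, so L = (90/w)^(2).

L(w) = 8100/w²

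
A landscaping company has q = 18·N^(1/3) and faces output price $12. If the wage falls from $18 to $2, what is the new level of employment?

N* = 216

From P·MP_N = w with MP_N = 6·N^(-2/3), the labor demand is N(w) = (72/w)^(3/2).
At w = 18: N = 8. At w = 2: N = 216.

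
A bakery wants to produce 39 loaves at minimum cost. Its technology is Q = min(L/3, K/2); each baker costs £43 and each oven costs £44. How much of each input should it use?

With a fixed-proportions technology, the cost-minimizing bundle uses no slack in either input: L/3 = K/2 = Q.
So L = 3·39 = 117 and K = 2·39 = 78.

L* = 117, K* = 78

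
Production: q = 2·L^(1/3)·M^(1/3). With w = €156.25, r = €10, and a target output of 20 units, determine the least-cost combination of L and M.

L* = 8, M* = 125

Cost minimization requires the marginal rate of technical substitution to equal the input-price ratio: MP_L/MP_M = w/r.
Here MP_L/MP_M = (1/3)·(M/L)/(1/3) = (M/L). Setting this equal to 156.25/10 = 15.625 gives M = 15.625L.
Substituting into q = 20: 2·L^(1/3)·(15.625L)^(1/3) = 20.
Solving, L = 8 and M = 125.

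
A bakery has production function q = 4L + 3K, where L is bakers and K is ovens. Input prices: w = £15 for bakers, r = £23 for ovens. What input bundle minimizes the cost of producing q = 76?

L* = 19, K* = 0

The inputs are perfect substitutes, so the firm uses whichever has the lower cost per unit of output.
Cost per unit of output via L is w/4 = 3.75; via K it is r/3 = 23/3. L is cheaper.
Producing q = 76 with L alone: L = 19, K = 0.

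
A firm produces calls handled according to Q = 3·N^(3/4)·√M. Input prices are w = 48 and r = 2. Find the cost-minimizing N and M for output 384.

N* = 16, M* = 256

Cost minimization requires the marginal rate of technical substitution to equal the input-price ratio: MP_N/MP_M = w/r.
Here MP_N/MP_M = (3/4)·(M/N)/(1/2) = 1.5·(M/N). Setting this equal to 48/2 = 24 gives M = 16N.
Substituting into Q = 384: 3·N^(3/4)·(16N)^(1/2) = 384.
Solving, N = 16 and M = 256.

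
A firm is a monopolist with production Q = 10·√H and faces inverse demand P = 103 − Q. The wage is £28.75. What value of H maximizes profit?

Marginal revenue from the inverse demand is MR = 103 − 2Q.
The marginal product is MP_H = 5·H^(-1/2).
A monopolist hires until marginal revenue product equals the wage: MR·MP_H = w.
At H, Q = 10·√H. Substituting and solving: (103 − 20·√H)·5·H^(-1/2) = 28.75 gives H = 16.

H* = 16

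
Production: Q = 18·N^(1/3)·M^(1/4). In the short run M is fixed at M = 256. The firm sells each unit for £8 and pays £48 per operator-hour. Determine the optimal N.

With M = 256, MP_N = (1/3)·18·N^(-2/3)·256^(1/4) = 24·N^(-2/3).
Profit maximization for a price taker requires P·MP_N = w: 8·24·N^(-2/3) = 48.
So N^(-2/3) = 0.25, which gives N = 8.

N* = 8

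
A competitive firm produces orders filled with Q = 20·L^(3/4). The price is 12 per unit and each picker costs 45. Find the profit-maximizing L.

MP_L = (3/4)·20·L^(-1/4) = 15·L^(-1/4).
Profit maximization for a price taker requires P·MP_L = w: 12·15·L^(-1/4) = 45.
So L^(-1/4) = 0.25, which gives L = 256.

L* = 256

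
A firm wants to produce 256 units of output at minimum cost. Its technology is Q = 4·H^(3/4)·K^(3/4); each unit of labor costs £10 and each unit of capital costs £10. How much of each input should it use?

Cost minimization requires the marginal rate of technical substitution to equal the input-price ratio: MP_H/MP_K = w/r.
Here MP_H/MP_K = (3/4)·(K/H)/(3/4) = (K/H). Setting this equal to 10/10 = 1 gives K = H.
Substituting into Q = 256: 4·H^(3/4)·(H)^(3/4) = 256.
Solving, H = 16 and K = 16.

H* = 16, K* = 16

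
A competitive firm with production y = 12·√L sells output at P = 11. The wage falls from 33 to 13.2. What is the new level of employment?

L* = 25

From P·MP_L = w with MP_L = 6·L^(-1/2), the labor demand is L(w) = (66/w)^(2).
At w = 33: L = 4. At w = 13.2: L = 25.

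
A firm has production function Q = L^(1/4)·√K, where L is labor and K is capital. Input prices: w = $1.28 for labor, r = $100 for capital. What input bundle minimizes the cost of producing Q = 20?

L* = 625, K* = 16

Cost minimization requires the marginal rate of technical substitution to equal the input-price ratio: MP_L/MP_K = w/r.
Here MP_L/MP_K = (1/4)·(K/L)/(1/2) = 0.5·(K/L). Setting this equal to 1.28/100 = 0.0128 gives K = 0.0256L.
Substituting into Q = 20: L^(1/4)·(0.0256L)^(1/2) = 20.
Solving, L = 625 and K = 16.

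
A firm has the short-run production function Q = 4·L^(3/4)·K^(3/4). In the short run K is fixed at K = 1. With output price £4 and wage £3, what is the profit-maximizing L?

L* = 256

With K = 1, MP_L = (3/4)·4·L^(-1/4)·1^(3/4) = 3·L^(-1/4).
Profit maximization for a price taker requires P·MP_L = w: 4·3·L^(-1/4) = 3.
So L^(-1/4) = 0.25, which gives L = 256.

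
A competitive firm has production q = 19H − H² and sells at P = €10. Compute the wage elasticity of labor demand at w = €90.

From P·MP_H = w with MP_H = 19 − 2H, labor demand is H(w) = (19 − w/10)/2.
dH/dw = −1/(20) = -0.05.
At w = 90, H = 5, so ε = (dH/dw)·(w/H) = (-0.05)·(90/5) = -0.9.

ε = -0.9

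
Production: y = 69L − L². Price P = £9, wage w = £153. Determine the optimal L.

The marginal product of L is MP_L = 69 − 2L.
A price-taking firm hires until the value of the marginal product equals the wage: P·MP_L = w, so 9·(69 − 2L) = 153.
Then 69 − 2L = 17, giving L = 26.

L* = 26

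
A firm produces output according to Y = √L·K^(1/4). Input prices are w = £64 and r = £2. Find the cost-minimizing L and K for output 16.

L* = 16, K* = 256

Cost minimization requires the marginal rate of technical substitution to equal the input-price ratio: MP_L/MP_K = w/r.
Here MP_L/MP_K = (1/2)·(K/L)/(1/4) = 2·(K/L). Setting this equal to 64/2 = 32 gives K = 16L.
Substituting into Y = 16: L^(1/2)·(16L)^(1/4) = 16.
Solving, L = 16 and K = 256.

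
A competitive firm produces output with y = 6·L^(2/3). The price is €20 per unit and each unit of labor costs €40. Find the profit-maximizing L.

MP_L = (2/3)·6·L^(-1/3) = 4·L^(-1/3).
Profit maximization for a price taker requires P·MP_L = w: 20·4·L^(-1/3) = 40.
So L^(-1/3) = 0.5, which gives L = 8.

L* = 8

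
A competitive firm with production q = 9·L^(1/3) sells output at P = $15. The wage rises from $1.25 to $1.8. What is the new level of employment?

From P·MP_L = w with MP_L = 3·L^(-2/3), the labor demand is L(w) = (45/w)^(3/2).
At w = 1.25: L = 216. At w = 1.8: L = 125.

L* = 125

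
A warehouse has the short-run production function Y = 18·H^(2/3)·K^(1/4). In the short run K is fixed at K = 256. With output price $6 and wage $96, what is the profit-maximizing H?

H* = 27

With K = 256, MP_H = (2/3)·18·H^(-1/3)·256^(1/4) = 48·H^(-1/3).
Profit maximization for a price taker requires P·MP_H = w: 6·48·H^(-1/3) = 96.
So H^(-1/3) = 1/3, which gives H = 27.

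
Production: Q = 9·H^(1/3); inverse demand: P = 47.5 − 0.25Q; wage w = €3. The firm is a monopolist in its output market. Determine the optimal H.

H* = 125

Marginal revenue from the inverse demand is MR = 47.5 − 0.5Q.
The marginal product is MP_H = 3·H^(-2/3).
A monopolist hires until marginal revenue product equals the wage: MR·MP_H = w.
At H, Q = 9·H^(1/3). Substituting and solving: (47.5 − 4.5·H^(1/3))·3·H^(-2/3) = 3 gives H = 125.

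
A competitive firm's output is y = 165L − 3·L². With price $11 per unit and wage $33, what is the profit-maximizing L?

L* = 27

The marginal product of L is MP_L = 165 − 6L.
A price-taking firm hires until the value of the marginal product equals the wage: P·MP_L = w, so 11·(165 − 6L) = 33.
Then 165 − 6L = 3, giving L = 27.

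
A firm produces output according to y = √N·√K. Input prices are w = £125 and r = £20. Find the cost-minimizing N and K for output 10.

N* = 4, K* = 25

Cost minimization requires the marginal rate of technical substitution to equal the input-price ratio: MP_N/MP_K = w/r.
Here MP_N/MP_K = (1/2)·(K/N)/(1/2) = (K/N). Setting this equal to 125/20 = 6.25 gives K = 6.25N.
Substituting into y = 10: N^(1/2)·(6.25N)^(1/2) = 10.
Solving, N = 4 and K = 25.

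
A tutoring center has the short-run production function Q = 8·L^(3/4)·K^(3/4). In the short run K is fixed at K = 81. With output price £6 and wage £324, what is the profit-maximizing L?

L* = 81

With K = 81, MP_L = (3/4)·8·L^(-1/4)·81^(3/4) = 162·L^(-1/4).
Profit maximization for a price taker requires P·MP_L = w: 6·162·L^(-1/4) = 324.
So L^(-1/4) = 1/3, which gives L = 81.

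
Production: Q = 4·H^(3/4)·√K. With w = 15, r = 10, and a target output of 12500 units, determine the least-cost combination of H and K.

Cost minimization requires the marginal rate of technical substitution to equal the input-price ratio: MP_H/MP_K = w/r.
Here MP_H/MP_K = (3/4)·(K/H)/(1/2) = 1.5·(K/H). Setting this equal to 15/10 = 1.5 gives K = H.
Substituting into Q = 12500: 4·H^(3/4)·(H)^(1/2) = 12500.
Solving, H = 625 and K = 625.

H* = 625, K* = 625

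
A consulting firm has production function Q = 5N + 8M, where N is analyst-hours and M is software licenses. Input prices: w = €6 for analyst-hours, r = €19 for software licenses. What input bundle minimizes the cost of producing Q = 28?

N* = 5.6, M* = 0

The inputs are perfect substitutes, so the firm uses whichever has the lower cost per unit of output.
Cost per unit of output via N is w/5 = 1.2; via M it is r/8 = 2.375. N is cheaper.
Producing Q = 28 with N alone: N = 5.6, M = 0.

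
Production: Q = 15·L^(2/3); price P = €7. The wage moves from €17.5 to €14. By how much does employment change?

ΔL = 61

From P·MP_L = w with MP_L = 10·L^(-1/3), the labor demand is L(w) = (70/w)^(3).
At w = 17.5: L = 64. At w = 14: L = 125.
ΔL = 125 − 64 = 61.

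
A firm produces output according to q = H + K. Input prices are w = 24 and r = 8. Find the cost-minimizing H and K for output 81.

H* = 0, K* = 81

The inputs are perfect substitutes, so the firm uses whichever has the lower cost per unit of output.
Cost per unit of output via H is 24; via K it is 8. K is cheaper.
Producing q = 81 with K alone: H = 0, K = 81.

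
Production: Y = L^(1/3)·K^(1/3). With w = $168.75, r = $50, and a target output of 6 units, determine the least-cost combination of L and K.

L* = 8, K* = 27

Cost minimization requires the marginal rate of technical substitution to equal the input-price ratio: MP_L/MP_K = w/r.
Here MP_L/MP_K = (1/3)·(K/L)/(1/3) = (K/L). Setting this equal to 168.75/50 = 3.375 gives K = 3.375L.
Substituting into Y = 6: L^(1/3)·(3.375L)^(1/3) = 6.
Solving, L = 8 and K = 27.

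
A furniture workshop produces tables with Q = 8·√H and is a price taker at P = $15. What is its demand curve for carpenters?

MP_H = (1/2)·8·H^(-1/2) = 4·H^(-1/2).
Setting P·MP_H = w: 60·H^(-1/2) = w.
Solving for H: H^(-1/2) = w/60, so H = (60/w)^(2).

H(w) = 3600/w²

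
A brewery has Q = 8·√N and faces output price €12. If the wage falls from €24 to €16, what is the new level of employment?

From P·MP_N = w with MP_N = 4·N^(-1/2), the labor demand is N(w) = (48/w)^(2).
At w = 24: N = 4. At w = 16: N = 9.

N* = 9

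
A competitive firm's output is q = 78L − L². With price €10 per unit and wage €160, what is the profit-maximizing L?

L* = 31

The marginal product of L is MP_L = 78 − 2L.
A price-taking firm hires until the value of the marginal product equals the wage: P·MP_L = w, so 10·(78 − 2L) = 160.
Then 78 − 2L = 16, giving L = 31.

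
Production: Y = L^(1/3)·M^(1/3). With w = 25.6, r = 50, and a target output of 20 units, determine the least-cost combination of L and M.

Cost minimization requires the marginal rate of technical substitution to equal the input-price ratio: MP_L/MP_M = w/r.
Here MP_L/MP_M = (1/3)·(M/L)/(1/3) = (M/L). Setting this equal to 25.6/50 = 0.512 gives M = 0.512L.
Substituting into Y = 20: L^(1/3)·(0.512L)^(1/3) = 20.
Solving, L = 125 and M = 64.

L* = 125, M* = 64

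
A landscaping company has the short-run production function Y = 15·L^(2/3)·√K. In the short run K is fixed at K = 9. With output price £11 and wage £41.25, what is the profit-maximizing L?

L* = 512

With K = 9, MP_L = (2/3)·15·L^(-1/3)·9^(1/2) = 30·L^(-1/3).
Profit maximization for a price taker requires P·MP_L = w: 11·30·L^(-1/3) = 41.25.
So L^(-1/3) = 0.125, which gives L = 512.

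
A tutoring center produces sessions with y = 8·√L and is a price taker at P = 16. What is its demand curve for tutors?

L(w) = 4096/w²

MP_L = (1/2)·8·L^(-1/2) = 4·L^(-1/2).
Setting P·MP_L = w: 64·L^(-1/2) = w.
Solving for L: L^(-1/2) = w/64, so L = (64/w)^(2).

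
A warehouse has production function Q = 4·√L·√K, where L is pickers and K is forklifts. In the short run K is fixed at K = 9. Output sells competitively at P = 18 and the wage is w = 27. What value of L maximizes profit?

L* = 16

With K = 9, MP_L = (1/2)·4·L^(-1/2)·9^(1/2) = 6·L^(-1/2).
Profit maximization for a price taker requires P·MP_L = w: 18·6·L^(-1/2) = 27.
So L^(-1/2) = 0.25, which gives L = 16.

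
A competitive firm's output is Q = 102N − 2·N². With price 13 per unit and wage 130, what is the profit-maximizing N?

N* = 23

The marginal product of N is MP_N = 102 − 4N.
A price-taking firm hires until the value of the marginal product equals the wage: P·MP_N = w, so 13·(102 − 4N) = 130.
Then 102 − 4N = 10, giving N = 23.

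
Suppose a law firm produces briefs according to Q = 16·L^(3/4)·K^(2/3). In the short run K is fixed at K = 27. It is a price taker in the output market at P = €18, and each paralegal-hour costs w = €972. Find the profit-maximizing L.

With K = 27, MP_L = (3/4)·16·L^(-1/4)·27^(2/3) = 108·L^(-1/4).
Profit maximization for a price taker requires P·MP_L = w: 18·108·L^(-1/4) = 972.
So L^(-1/4) = 0.5, which gives L = 16.

L* = 16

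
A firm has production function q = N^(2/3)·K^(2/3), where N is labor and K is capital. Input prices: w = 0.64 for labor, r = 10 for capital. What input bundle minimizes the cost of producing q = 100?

N* = 125, K* = 8

Cost minimization requires the marginal rate of technical substitution to equal the input-price ratio: MP_N/MP_K = w/r.
Here MP_N/MP_K = (2/3)·(K/N)/(2/3) = (K/N). Setting this equal to 0.64/10 = 0.064 gives K = 0.064N.
Substituting into q = 100: N^(2/3)·(0.064N)^(2/3) = 100.
Solving, N = 125 and K = 8.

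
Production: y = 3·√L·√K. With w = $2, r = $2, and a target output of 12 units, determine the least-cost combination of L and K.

Cost minimization requires the marginal rate of technical substitution to equal the input-price ratio: MP_L/MP_K = w/r.
Here MP_L/MP_K = (1/2)·(K/L)/(1/2) = (K/L). Setting this equal to 2/2 = 1 gives K = L.
Substituting into y = 12: 3·L^(1/2)·(L)^(1/2) = 12.
Solving, L = 4 and K = 4.

L* = 4, K* = 4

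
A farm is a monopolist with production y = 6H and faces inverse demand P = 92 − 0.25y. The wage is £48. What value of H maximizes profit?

H* = 28

Marginal revenue from the inverse demand is MR = 92 − 0.5y.
The marginal product is MP_H = 6.
A monopolist hires until marginal revenue product equals the wage: MR·MP_H = w.
(92 − 3H)·6 = 48, so H = 28.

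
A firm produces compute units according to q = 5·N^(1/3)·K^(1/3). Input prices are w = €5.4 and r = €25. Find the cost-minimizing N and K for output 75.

N* = 125, K* = 27

Cost minimization requires the marginal rate of technical substitution to equal the input-price ratio: MP_N/MP_K = w/r.
Here MP_N/MP_K = (1/3)·(K/N)/(1/3) = (K/N). Setting this equal to 5.4/25 = 0.216 gives K = 0.216N.
Substituting into q = 75: 5·N^(1/3)·(0.216N)^(1/3) = 75.
Solving, N = 125 and K = 27.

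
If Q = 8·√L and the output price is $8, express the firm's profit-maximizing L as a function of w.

MP_L = (1/2)·8·L^(-1/2) = 4·L^(-1/2).
Setting P·MP_L = w: 32·L^(-1/2) = w.
Solving for L: L^(-1/2) = w/32, so L = (32/w)^(2).

L(w) = 1024/w²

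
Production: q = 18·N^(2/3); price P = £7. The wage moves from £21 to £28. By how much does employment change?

ΔN = -37

From P·MP_N = w with MP_N = 12·N^(-1/3), the labor demand is N(w) = (84/w)^(3).
At w = 21: N = 64. At w = 28: N = 27.
ΔN = 27 − 64 = -37.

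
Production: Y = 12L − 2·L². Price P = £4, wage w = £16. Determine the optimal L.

The marginal product of L is MP_L = 12 − 4L.
A price-taking firm hires until the value of the marginal product equals the wage: P·MP_L = w, so 4·(12 − 4L) = 16.
Then 12 − 4L = 4, giving L = 2.

L* = 2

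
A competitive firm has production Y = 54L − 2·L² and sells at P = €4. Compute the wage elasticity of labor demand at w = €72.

From P·MP_L = w with MP_L = 54 − 4L, labor demand is L(w) = (54 − w/4)/4.
dL/dw = −1/(16) = -0.0625.
At w = 72, L = 9, so ε = (dL/dw)·(w/L) = (-0.0625)·(72/9) = -0.5.

ε = -0.5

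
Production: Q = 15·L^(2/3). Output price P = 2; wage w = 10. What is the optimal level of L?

L* = 8

MP_L = (2/3)·15·L^(-1/3) = 10·L^(-1/3).
Profit maximization for a price taker requires P·MP_L = w: 2·10·L^(-1/3) = 10.
So L^(-1/3) = 0.5, which gives L = 8.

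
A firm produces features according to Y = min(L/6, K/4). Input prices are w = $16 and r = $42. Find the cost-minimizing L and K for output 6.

L* = 36, K* = 24

With a fixed-proportions technology, the cost-minimizing bundle uses no slack in either input: L/6 = K/4 = Y.
So L = 6·6 = 36 and K = 4·6 = 24.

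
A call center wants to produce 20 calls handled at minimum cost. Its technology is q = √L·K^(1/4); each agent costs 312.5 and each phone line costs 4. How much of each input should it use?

L* = 16, K* = 625

Cost minimization requires the marginal rate of technical substitution to equal the input-price ratio: MP_L/MP_K = w/r.
Here MP_L/MP_K = (1/2)·(K/L)/(1/4) = 2·(K/L). Setting this equal to 312.5/4 = 78.125 gives K = 39.0625L.
Substituting into q = 20: L^(1/2)·(39.0625L)^(1/4) = 20.
Solving, L = 16 and K = 625.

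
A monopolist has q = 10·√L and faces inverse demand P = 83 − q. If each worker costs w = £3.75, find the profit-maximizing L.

Marginal revenue from the inverse demand is MR = 83 − 2q.
The marginal product is MP_L = 5·L^(-1/2).
A monopolist hires until marginal revenue product equals the wage: MR·MP_L = w.
At L, q = 10·√L. Substituting and solving: (83 − 20·√L)·5·L^(-1/2) = 3.75 gives L = 16.

L* = 16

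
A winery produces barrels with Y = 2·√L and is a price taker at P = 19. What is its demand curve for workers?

MP_L = (1/2)·2·L^(-1/2) = L^(-1/2).
Setting P·MP_L = w: 19·L^(-1/2) = w.
Solving for L: L^(-1/2) = w/19, so L = (19/w)^(2).

L(w) = 361/w²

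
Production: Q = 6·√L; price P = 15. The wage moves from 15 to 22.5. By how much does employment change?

From P·MP_L = w with MP_L = 3·L^(-1/2), the labor demand is L(w) = (45/w)^(2).
At w = 15: L = 9. At w = 22.5: L = 4.
ΔL = 4 − 9 = -5.

ΔL = -5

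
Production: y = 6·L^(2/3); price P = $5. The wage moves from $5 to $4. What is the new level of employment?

From P·MP_L = w with MP_L = 4·L^(-1/3), the labor demand is L(w) = (20/w)^(3).
At w = 5: L = 64. At w = 4: L = 125.

L* = 125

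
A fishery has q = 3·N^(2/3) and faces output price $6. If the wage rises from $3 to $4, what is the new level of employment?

From P·MP_N = w with MP_N = 2·N^(-1/3), the labor demand is N(w) = (12/w)^(3).
At w = 3: N = 64. At w = 4: N = 27.

N* = 27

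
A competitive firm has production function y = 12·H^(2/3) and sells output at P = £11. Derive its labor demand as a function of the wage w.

H(w) = 681472/w³

MP_H = (2/3)·12·H^(-1/3) = 8·H^(-1/3).
Setting P·MP_H = w: 88·H^(-1/3) = w.
Solving for H: H^(-1/3) = w/88, so H = (88/w)^(3).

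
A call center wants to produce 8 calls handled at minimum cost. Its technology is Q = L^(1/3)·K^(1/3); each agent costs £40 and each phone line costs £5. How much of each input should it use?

L* = 8, K* = 64

Cost minimization requires the marginal rate of technical substitution to equal the input-price ratio: MP_L/MP_K = w/r.
Here MP_L/MP_K = (1/3)·(K/L)/(1/3) = (K/L). Setting this equal to 40/5 = 8 gives K = 8L.
Substituting into Q = 8: L^(1/3)·(8L)^(1/3) = 8.
Solving, L = 8 and K = 64.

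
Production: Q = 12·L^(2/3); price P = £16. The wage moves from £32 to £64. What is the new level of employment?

L* = 8

From P·MP_L = w with MP_L = 8·L^(-1/3), the labor demand is L(w) = (128/w)^(3).
At w = 32: L = 64. At w = 64: L = 8.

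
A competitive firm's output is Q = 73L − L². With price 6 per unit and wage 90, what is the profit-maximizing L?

L* = 29

The marginal product of L is MP_L = 73 − 2L.
A price-taking firm hires until the value of the marginal product equals the wage: P·MP_L = w, so 6·(73 − 2L) = 90.
Then 73 − 2L = 15, giving L = 29.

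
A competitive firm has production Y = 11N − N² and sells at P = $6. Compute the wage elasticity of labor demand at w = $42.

From P·MP_N = w with MP_N = 11 − 2N, labor demand is N(w) = (11 − w/6)/2.
dN/dw = −1/(12) = -1/12.
At w = 42, N = 2, so ε = (dN/dw)·(w/N) = (-1/12)·(42/2) = -1.75.

ε = -1.75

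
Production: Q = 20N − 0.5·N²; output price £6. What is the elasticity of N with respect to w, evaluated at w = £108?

From P·MP_N = w with MP_N = 20 − N, labor demand is N(w) = 20 − w/6.
dN/dw = −1/(6) = -1/6.
At w = 108, N = 2, so ε = (dN/dw)·(w/N) = (-1/6)·(108/2) = -9.

ε = -9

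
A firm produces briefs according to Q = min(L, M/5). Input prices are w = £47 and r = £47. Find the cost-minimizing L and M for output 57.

With a fixed-proportions technology, the cost-minimizing bundle uses no slack in either input: L = M/5 = Q.
So L = 57 and M = 5·57 = 285.

L* = 57, M* = 285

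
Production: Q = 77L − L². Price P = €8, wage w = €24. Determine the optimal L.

L* = 37

The marginal product of L is MP_L = 77 − 2L.
A price-taking firm hires until the value of the marginal product equals the wage: P·MP_L = w, so 8·(77 − 2L) = 24.
Then 77 − 2L = 3, giving L = 37.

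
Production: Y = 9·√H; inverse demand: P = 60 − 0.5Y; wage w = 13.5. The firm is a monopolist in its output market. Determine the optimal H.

H* = 25

Marginal revenue from the inverse demand is MR = 60 − Y.
The marginal product is MP_H = 4.5·H^(-1/2).
A monopolist hires until marginal revenue product equals the wage: MR·MP_H = w.
At H, Y = 9·√H. Substituting and solving: (60 − 9·√H)·4.5·H^(-1/2) = 13.5 gives H = 25.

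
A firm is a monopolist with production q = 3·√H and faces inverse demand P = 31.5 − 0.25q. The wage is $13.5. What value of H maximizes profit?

H* = 9

Marginal revenue from the inverse demand is MR = 31.5 − 0.5q.
The marginal product is MP_H = 1.5·H^(-1/2).
A monopolist hires until marginal revenue product equals the wage: MR·MP_H = w.
At H, q = 3·√H. Substituting and solving: (31.5 − 1.5·√H)·1.5·H^(-1/2) = 13.5 gives H = 9.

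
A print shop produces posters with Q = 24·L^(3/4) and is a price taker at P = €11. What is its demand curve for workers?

MP_L = (3/4)·24·L^(-1/4) = 18·L^(-1/4).
Setting P·MP_L = w: 198·L^(-1/4) = w.
Solving for L: L^(-1/4) = w/198, so L = (198/w)^(4).

L(w) = (198/w)^(4)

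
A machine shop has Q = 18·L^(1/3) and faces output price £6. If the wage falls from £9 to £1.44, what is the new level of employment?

From P·MP_L = w with MP_L = 6·L^(-2/3), the labor demand is L(w) = (36/w)^(3/2).
At w = 9: L = 8. At w = 1.44: L = 125.

L* = 125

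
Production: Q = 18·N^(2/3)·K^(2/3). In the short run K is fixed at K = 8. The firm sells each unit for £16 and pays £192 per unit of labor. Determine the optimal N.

N* = 64

With K = 8, MP_N = (2/3)·18·N^(-1/3)·8^(2/3) = 48·N^(-1/3).
Profit maximization for a price taker requires P·MP_N = w: 16·48·N^(-1/3) = 192.
So N^(-1/3) = 0.25, which gives N = 64.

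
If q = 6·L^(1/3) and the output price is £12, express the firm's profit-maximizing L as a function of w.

MP_L = (1/3)·6·L^(-2/3) = 2·L^(-2/3).
Setting P·MP_L = w: 24·L^(-2/3) = w.
Solving for L: L^(-2/3) = w/24, so L = (24/w)^(3/2).

L(w) = (24/w)^(3/2)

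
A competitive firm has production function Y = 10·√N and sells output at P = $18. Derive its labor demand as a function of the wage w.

MP_N = (1/2)·10·N^(-1/2) = 5·N^(-1/2).
Setting P·MP_N = w: 90·N^(-1/2) = w.
Solving for N: N^(-1/2) = w/90, so N = (90/w)^(2).

N(w) = 8100/w²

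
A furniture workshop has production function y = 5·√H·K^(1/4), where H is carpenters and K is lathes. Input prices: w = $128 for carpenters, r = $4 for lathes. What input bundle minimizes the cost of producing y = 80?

H* = 16, K* = 256

Cost minimization requires the marginal rate of technical substitution to equal the input-price ratio: MP_H/MP_K = w/r.
Here MP_H/MP_K = (1/2)·(K/H)/(1/4) = 2·(K/H). Setting this equal to 128/4 = 32 gives K = 16H.
Substituting into y = 80: 5·H^(1/2)·(16H)^(1/4) = 80.
Solving, H = 16 and K = 256.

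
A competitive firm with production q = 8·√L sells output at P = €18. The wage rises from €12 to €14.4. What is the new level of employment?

L* = 25

From P·MP_L = w with MP_L = 4·L^(-1/2), the labor demand is L(w) = (72/w)^(2).
At w = 12: L = 36. At w = 14.4: L = 25.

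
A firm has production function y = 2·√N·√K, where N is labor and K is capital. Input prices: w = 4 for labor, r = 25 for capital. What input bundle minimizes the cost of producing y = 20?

N* = 25, K* = 4

Cost minimization requires the marginal rate of technical substitution to equal the input-price ratio: MP_N/MP_K = w/r.
Here MP_N/MP_K = (1/2)·(K/N)/(1/2) = (K/N). Setting this equal to 4/25 = 0.16 gives K = 0.16N.
Substituting into y = 20: 2·N^(1/2)·(0.16N)^(1/2) = 20.
Solving, N = 25 and K = 4.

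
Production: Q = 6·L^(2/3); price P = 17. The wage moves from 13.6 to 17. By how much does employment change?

ΔL = -61

From P·MP_L = w with MP_L = 4·L^(-1/3), the labor demand is L(w) = (68/w)^(3).
At w = 13.6: L = 125. At w = 17: L = 64.
ΔL = 64 − 125 = -61.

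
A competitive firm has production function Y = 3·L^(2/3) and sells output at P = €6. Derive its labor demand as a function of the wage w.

L(w) = 1728/w³

MP_L = (2/3)·3·L^(-1/3) = 2·L^(-1/3).
Setting P·MP_L = w: 12·L^(-1/3) = w.
Solving for L: L^(-1/3) = w/12, so L = (12/w)^(3).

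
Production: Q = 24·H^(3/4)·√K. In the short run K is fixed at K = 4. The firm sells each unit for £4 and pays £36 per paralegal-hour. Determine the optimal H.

With K = 4, MP_H = (3/4)·24·H^(-1/4)·4^(1/2) = 36·H^(-1/4).
Profit maximization for a price taker requires P·MP_H = w: 4·36·H^(-1/4) = 36.
So H^(-1/4) = 0.25, which gives H = 256.

H* = 256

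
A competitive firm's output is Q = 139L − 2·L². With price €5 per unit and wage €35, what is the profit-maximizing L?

L* = 33

The marginal product of L is MP_L = 139 − 4L.
A price-taking firm hires until the value of the marginal product equals the wage: P·MP_L = w, so 5·(139 − 4L) = 35.
Then 139 − 4L = 7, giving L = 33.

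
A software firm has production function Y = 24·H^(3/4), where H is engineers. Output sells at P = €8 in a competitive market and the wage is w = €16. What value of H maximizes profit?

H* = 6561

MP_H = (3/4)·24·H^(-1/4) = 18·H^(-1/4).
Profit maximization for a price taker requires P·MP_H = w: 8·18·H^(-1/4) = 16.
So H^(-1/4) = 1/9, which gives H = 6561.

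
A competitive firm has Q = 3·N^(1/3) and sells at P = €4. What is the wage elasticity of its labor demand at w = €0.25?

MP_N = (1/3)·3·N^(-2/3), so P·MP_N = w gives 4·N^(-2/3) = w.
Solving, N(w) = (4/w)^(3/2). This is a constant-elasticity form: N ∝ w^(−3/2), so ε = −3/2.

ε = -1.5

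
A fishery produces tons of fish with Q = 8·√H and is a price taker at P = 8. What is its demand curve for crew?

H(w) = 1024/w²

MP_H = (1/2)·8·H^(-1/2) = 4·H^(-1/2).
Setting P·MP_H = w: 32·H^(-1/2) = w.
Solving for H: H^(-1/2) = w/32, so H = (32/w)^(2).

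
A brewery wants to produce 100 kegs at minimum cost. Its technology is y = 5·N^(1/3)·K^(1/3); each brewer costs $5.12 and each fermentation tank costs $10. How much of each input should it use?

Cost minimization requires the marginal rate of technical substitution to equal the input-price ratio: MP_N/MP_K = w/r.
Here MP_N/MP_K = (1/3)·(K/N)/(1/3) = (K/N). Setting this equal to 5.12/10 = 0.512 gives K = 0.512N.
Substituting into y = 100: 5·N^(1/3)·(0.512N)^(1/3) = 100.
Solving, N = 125 and K = 64.

N* = 125, K* = 64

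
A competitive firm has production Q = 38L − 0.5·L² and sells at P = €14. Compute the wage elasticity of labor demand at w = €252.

From P·MP_L = w with MP_L = 38 − L, labor demand is L(w) = 38 − w/14.
dL/dw = −1/(14) = -1/14.
At w = 252, L = 20, so ε = (dL/dw)·(w/L) = (-1/14)·(252/20) = -0.9.

ε = -0.9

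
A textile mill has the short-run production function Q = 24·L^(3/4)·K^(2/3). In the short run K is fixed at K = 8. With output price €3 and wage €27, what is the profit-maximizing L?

L* = 4096

With K = 8, MP_L = (3/4)·24·L^(-1/4)·8^(2/3) = 72·L^(-1/4).
Profit maximization for a price taker requires P·MP_L = w: 3·72·L^(-1/4) = 27.
So L^(-1/4) = 0.125, which gives L = 4096.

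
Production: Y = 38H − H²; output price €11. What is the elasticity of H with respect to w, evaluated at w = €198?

From P·MP_H = w with MP_H = 38 − 2H, labor demand is H(w) = (38 − w/11)/2.
dH/dw = −1/(22) = -1/22.
At w = 198, H = 10, so ε = (dH/dw)·(w/H) = (-1/22)·(198/10) = -0.9.

ε = -0.9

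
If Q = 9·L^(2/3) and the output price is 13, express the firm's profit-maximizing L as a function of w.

MP_L = (2/3)·9·L^(-1/3) = 6·L^(-1/3).
Setting P·MP_L = w: 78·L^(-1/3) = w.
Solving for L: L^(-1/3) = w/78, so L = (78/w)^(3).

L(w) = 474552/w³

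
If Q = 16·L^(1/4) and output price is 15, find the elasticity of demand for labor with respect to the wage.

ε = -4/3

MP_L = (1/4)·16·L^(-3/4), so P·MP_L = w gives 60·L^(-3/4) = w.
Solving, L(w) = (60/w)^(4/3). This is a constant-elasticity form: L ∝ w^(−4/3), so ε = −4/3.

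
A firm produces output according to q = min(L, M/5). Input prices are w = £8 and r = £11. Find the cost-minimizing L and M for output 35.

With a fixed-proportions technology, the cost-minimizing bundle uses no slack in either input: L = M/5 = q.
So L = 35 and M = 5·35 = 175.

L* = 35, M* = 175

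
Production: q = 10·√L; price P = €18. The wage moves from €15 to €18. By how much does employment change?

From P·MP_L = w with MP_L = 5·L^(-1/2), the labor demand is L(w) = (90/w)^(2).
At w = 15: L = 36. At w = 18: L = 25.
ΔL = 25 − 36 = -11.

ΔL = -11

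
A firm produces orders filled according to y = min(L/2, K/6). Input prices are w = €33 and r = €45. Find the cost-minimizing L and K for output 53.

With a fixed-proportions technology, the cost-minimizing bundle uses no slack in either input: L/2 = K/6 = y.
So L = 2·53 = 106 and K = 6·53 = 318.

L* = 106, K* = 318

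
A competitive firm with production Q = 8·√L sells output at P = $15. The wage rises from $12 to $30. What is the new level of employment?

From P·MP_L = w with MP_L = 4·L^(-1/2), the labor demand is L(w) = (60/w)^(2).
At w = 12: L = 25. At w = 30: L = 4.

L* = 4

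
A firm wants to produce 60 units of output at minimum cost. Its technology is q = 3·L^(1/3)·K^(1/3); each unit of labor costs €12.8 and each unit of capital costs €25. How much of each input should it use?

Cost minimization requires the marginal rate of technical substitution to equal the input-price ratio: MP_L/MP_K = w/r.
Here MP_L/MP_K = (1/3)·(K/L)/(1/3) = (K/L). Setting this equal to 12.8/25 = 0.512 gives K = 0.512L.
Substituting into q = 60: 3·L^(1/3)·(0.512L)^(1/3) = 60.
Solving, L = 125 and K = 64.

L* = 125, K* = 64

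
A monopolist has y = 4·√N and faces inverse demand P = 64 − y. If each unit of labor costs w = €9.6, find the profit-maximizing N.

N* = 25

Marginal revenue from the inverse demand is MR = 64 − 2y.
The marginal product is MP_N = 2·N^(-1/2).
A monopolist hires until marginal revenue product equals the wage: MR·MP_N = w.
At N, y = 4·√N. Substituting and solving: (64 − 8·√N)·2·N^(-1/2) = 9.6 gives N = 25.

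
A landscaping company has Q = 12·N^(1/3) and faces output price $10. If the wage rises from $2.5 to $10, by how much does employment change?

From P·MP_N = w with MP_N = 4·N^(-2/3), the labor demand is N(w) = (40/w)^(3/2).
At w = 2.5: N = 64. At w = 10: N = 8.
ΔN = 8 − 64 = -56.

ΔN = -56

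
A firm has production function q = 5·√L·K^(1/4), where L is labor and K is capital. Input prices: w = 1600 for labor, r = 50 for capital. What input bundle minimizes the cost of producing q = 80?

Cost minimization requires the marginal rate of technical substitution to equal the input-price ratio: MP_L/MP_K = w/r.
Here MP_L/MP_K = (1/2)·(K/L)/(1/4) = 2·(K/L). Setting this equal to 1600/50 = 32 gives K = 16L.
Substituting into q = 80: 5·L^(1/2)·(16L)^(1/4) = 80.
Solving, L = 16 and K = 256.

L* = 16, K* = 256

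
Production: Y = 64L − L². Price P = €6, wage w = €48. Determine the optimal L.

The marginal product of L is MP_L = 64 − 2L.
A price-taking firm hires until the value of the marginal product equals the wage: P·MP_L = w, so 6·(64 − 2L) = 48.
Then 64 − 2L = 8, giving L = 28.

L* = 28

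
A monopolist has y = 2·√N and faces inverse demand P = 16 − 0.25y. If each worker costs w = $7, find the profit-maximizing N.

Marginal revenue from the inverse demand is MR = 16 − 0.5y.
The marginal product is MP_N = N^(-1/2).
A monopolist hires until marginal revenue product equals the wage: MR·MP_N = w.
At N, y = 2·√N. Substituting and solving: (16 − √N)·N^(-1/2) = 7 gives N = 4.

N* = 4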